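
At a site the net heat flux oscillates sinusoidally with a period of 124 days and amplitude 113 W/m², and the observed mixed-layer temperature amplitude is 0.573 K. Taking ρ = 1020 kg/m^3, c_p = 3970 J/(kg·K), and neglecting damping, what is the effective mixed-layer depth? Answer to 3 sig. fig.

83.0 m

ω = 2π / 1.07×10^7 s = 5.86×10^-7 s⁻¹.
Required C = F₀ / (A ω) = 113 / (0.573 × 5.86×10^-7) = 3.36×10^8 J/(m²·K).
D = C / (ρ c_p) = 3.36×10^8 / (1020 × 3970) = 83.0 m.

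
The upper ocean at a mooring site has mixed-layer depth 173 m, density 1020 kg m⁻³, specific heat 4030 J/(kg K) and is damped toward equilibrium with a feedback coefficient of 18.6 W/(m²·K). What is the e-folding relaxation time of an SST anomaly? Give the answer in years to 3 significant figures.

1.21 years

Areal heat capacity C = ρ c_p D = 1020 × 4030 × 173 = 7.11×10^8 J/(m²·K).
Relaxation time τ = C / λ = 7.11×10^8 / 18.6 = 3.82×10^7 s.
In years: 3.82×10^7 s / (3.156×10^7 s/year) = 1.21 years.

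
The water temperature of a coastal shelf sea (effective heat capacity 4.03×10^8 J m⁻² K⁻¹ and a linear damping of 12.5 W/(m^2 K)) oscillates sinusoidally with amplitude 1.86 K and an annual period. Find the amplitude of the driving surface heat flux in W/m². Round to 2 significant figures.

150

Areal heat capacity C = 4.03×10^8 J m⁻² K⁻¹ (given).
ω = 2π / 3.15×10^7 s = 1.99×10^-7 s⁻¹.
√((Cω)² + λ²) = √((80.3)² + 12.5²) = 81.3 W/(m²·K).
F₀ = A × √((Cω)²+λ²) = 1.86 × 81.3 = 151 W/m².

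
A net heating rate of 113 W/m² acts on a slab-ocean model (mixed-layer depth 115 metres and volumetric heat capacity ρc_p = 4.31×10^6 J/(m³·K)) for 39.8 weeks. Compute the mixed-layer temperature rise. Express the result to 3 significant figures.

5.49 K

Areal heat capacity C = ρc_p × D = 4.31×10^6 × 115 = 4.96×10^8 J/(m^2 K).
Net heat input Q = F Δt = 113 × (39.8 weeks × 6.048×10^5 s/week) = 2.72×10^9 J/m².
ΔT = Q / C = 2.72×10^9 / 4.96×10^8 = 5.49 K.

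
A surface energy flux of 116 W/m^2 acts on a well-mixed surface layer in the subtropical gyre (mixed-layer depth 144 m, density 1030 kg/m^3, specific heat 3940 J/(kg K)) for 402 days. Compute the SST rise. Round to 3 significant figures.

Areal heat capacity C = ρ c_p D = 1030 × 3940 × 144 = 5.84×10^8 J/(m²·K).
Net heat input Q = F Δt = 116 × (402 days × 86400 s/day) = 4.03×10^9 J/m².
ΔT = Q / C = 4.03×10^9 / 5.84×10^8 = 6.89 K.

6.89 K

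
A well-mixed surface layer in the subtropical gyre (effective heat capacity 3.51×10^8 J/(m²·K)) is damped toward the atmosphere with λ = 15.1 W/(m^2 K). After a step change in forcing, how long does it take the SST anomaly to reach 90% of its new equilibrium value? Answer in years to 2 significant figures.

Areal heat capacity C = 3.51×10^8 J/(m²·K) (given).
τ = C / λ = 3.51×10^8 / 15.1 = 2.32×10^7 s.
Fraction reached: 1 − e^(−t/τ) = 0.90 ⇒ t = −τ ln(1 − 0.90) = τ × 2.30.
t = 5.35×10^7 s = 1.70 years.

1.7 years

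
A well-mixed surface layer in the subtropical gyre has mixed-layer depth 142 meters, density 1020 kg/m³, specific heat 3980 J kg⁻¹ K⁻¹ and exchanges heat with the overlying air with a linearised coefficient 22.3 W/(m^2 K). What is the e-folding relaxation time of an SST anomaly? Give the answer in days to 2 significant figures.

300 days

Areal heat capacity C = ρ c_p D = 1020 × 3980 × 142 = 5.76×10^8 J/(m^2 K).
Relaxation time τ = C / λ = 5.76×10^8 / 22.3 = 2.59×10^7 s.
In days: 2.59×10^7 s / (86400 s/day) = 299 days.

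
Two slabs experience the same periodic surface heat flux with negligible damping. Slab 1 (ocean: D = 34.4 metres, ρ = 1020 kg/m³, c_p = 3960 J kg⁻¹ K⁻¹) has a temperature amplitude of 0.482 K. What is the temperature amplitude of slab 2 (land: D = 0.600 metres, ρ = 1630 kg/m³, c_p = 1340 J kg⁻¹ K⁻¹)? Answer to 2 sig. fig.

51 K

C_ocean = 1.39×10^8 J/(m²·K); C_land = 1.31×10^6 J/(m²·K).
A ∝ 1/C ⇒ A_land = A_ocean × C_ocean/C_land = 0.482 × 106 = 51.1 K.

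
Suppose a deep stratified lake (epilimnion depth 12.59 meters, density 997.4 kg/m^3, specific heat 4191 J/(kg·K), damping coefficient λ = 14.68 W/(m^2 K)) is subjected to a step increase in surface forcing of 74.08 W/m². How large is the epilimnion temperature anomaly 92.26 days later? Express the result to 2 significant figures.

4.5 K

Areal heat capacity C = ρ c_p D = 997.4 × 4191 × 12.59 = 5.26×10^7 J/(m²·K).
τ = C / λ = 5.26×10^7 / 14.68 = 3.58×10^6 s.
Equilibrium anomaly ΔT_eq = F / λ = 74.08 / 14.68 = 5.05 K.
t = 92.26 days = 7.97×10^6 s, so t/τ = 2.22.
ΔT(t) = ΔT_eq (1 − e^(−t/τ)) = 5.05 × (1 − e^−2.22) = 4.50 K.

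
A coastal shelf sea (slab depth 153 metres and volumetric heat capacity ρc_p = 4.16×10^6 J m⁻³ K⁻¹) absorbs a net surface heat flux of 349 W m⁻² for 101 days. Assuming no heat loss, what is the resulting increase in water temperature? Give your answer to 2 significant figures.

Areal heat capacity C = ρc_p × D = 4.16×10^6 × 153 = 6.36×10^8 J m⁻² K⁻¹.
Net heat input Q = F Δt = 349 × (101 days × 86400 s/day) = 3.05×10^9 J/m².
ΔT = Q / C = 3.05×10^9 / 6.36×10^8 = 4.78 K.

4.8 K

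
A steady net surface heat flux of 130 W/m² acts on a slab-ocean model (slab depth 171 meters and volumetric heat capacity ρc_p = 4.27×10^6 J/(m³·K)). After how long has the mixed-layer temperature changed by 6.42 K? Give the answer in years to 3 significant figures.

1.14 years

Areal heat capacity C = ρc_p × D = 4.27×10^6 × 171 = 7.30×10^8 J/(m^2 K).
Time required: Δt = C ΔT / F = 7.30×10^8 × 6.42 / 130 = 3.61×10^7 s.
In years: 3.61×10^7 s / (3.156×10^7 s/year) = 1.14 years.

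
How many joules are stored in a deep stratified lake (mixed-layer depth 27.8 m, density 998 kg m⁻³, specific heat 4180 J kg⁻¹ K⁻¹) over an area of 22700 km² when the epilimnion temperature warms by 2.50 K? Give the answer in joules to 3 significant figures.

6.58×10^18 J

Areal heat capacity C = ρ c_p D = 998 × 4180 × 27.8 = 1.16×10^8 J/(m²·K).
Heat per unit area: q = C ΔT = 1.16×10^8 × 2.50 = 2.90×10^8 J/m².
Total heat: Q = q × A = 2.90×10^8 × (22700 × 10⁶ m²) = 6.58×10^18 J.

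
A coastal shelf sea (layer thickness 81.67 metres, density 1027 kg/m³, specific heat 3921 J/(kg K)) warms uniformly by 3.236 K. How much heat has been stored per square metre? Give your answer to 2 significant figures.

Areal heat capacity C = ρ c_p D = 1027 × 3921 × 81.67 = 3.29×10^8 J/(m^2 K).
ΔQ = C ΔT = 3.29×10^8 × 3.236 = 1.06×10^9 J/m².

1.1×10^9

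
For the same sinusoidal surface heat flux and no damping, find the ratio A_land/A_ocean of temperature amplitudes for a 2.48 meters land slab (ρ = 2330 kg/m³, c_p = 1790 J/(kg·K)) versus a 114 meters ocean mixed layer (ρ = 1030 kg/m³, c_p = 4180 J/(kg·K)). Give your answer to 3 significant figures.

C_ocean = 1030 × 4180 × 114 = 4.91×10^8 J/(m²·K).
C_land = 2330 × 1790 × 2.48 = 1.03×10^7 J/(m²·K).
Undamped amplitude ∝ 1/C, so A_land/A_ocean = C_ocean/C_land = 47.5.

47.5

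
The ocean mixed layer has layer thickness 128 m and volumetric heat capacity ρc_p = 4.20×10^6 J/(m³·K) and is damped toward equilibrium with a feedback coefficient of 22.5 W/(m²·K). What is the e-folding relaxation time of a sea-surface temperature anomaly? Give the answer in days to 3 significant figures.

277 days

Areal heat capacity C = ρc_p × D = 4.20×10^6 × 128 = 5.38×10^8 J/(m^2 K).
Relaxation time τ = C / λ = 5.38×10^8 / 22.5 = 2.39×10^7 s.
In days: 2.39×10^7 s / (86400 s/day) = 277 days.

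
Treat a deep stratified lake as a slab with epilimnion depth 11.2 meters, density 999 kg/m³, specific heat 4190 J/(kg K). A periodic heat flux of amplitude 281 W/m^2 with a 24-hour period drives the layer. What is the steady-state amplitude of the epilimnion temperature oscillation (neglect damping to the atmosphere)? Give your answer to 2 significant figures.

0.082 K

Areal heat capacity C = ρ c_p D = 999 × 4190 × 11.2 = 4.69×10^7 J/(m²·K).
Angular frequency ω = 2π / T = 2π / 86400 s = 7.27×10^-5 s⁻¹.
Cω = 4.69×10^7 × 7.27×10^-5 = 3410 W/(m²·K).
Amplitude A = F₀ / (Cω) = 281 / 3410 = 0.0824 K.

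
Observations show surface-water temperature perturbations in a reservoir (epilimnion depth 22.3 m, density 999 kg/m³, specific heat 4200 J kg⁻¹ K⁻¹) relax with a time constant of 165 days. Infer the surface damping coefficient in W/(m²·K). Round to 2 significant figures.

Areal heat capacity C = ρ c_p D = 999 × 4200 × 22.3 = 9.36×10^7 J m⁻² K⁻¹.
τ = 165 days = 1.43×10^7 s.
λ = C / τ = 9.36×10^7 / 1.43×10^7 = 6.56 W/(m²·K).

6.6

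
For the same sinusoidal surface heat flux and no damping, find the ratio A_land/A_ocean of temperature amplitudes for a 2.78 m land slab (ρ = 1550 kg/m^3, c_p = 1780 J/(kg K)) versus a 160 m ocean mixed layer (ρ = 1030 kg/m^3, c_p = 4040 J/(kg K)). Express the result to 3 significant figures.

86.8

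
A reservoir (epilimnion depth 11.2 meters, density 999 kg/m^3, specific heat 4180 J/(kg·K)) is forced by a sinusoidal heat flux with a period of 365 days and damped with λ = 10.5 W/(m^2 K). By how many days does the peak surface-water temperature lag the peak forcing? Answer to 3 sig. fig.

42.2 days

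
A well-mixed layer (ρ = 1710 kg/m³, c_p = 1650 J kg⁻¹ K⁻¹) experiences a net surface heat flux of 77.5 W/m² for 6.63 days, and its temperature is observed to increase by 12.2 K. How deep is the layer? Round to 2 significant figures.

Heat input Q = F Δt = 77.5 × 5.73×10^5 s = 4.44×10^7 J/m².
Required areal heat capacity C = Q / ΔT = 3.64×10^6 J/(m²·K).
Depth D = C / (ρ c_p) = 3.64×10^6 / (1710 × 1650) = 1.29 m.

1.3 m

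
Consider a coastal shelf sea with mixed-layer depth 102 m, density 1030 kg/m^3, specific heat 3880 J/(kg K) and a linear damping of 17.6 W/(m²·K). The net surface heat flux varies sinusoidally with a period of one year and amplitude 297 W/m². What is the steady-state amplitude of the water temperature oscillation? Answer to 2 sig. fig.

Areal heat capacity C = ρ c_p D = 1030 × 3880 × 102 = 4.08×10^8 J/(m^2 K).
Angular frequency ω = 2π / T = 2π / 3.15×10^7 s = 1.99×10^-7 s⁻¹.
√((Cω)² + λ²) = √((81.2)² + 17.6²) = 83.1 W/(m²·K).
Amplitude A = F₀ / √((Cω)²+λ²) = 297 / 83.1 = 3.57 K.

3.6 K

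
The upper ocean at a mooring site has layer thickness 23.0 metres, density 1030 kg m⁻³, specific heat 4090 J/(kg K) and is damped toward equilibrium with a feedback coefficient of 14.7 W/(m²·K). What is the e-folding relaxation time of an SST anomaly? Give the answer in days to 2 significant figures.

Areal heat capacity C = ρ c_p D = 1030 × 4090 × 23.0 = 9.69×10^7 J/(m²·K).
Relaxation time τ = C / λ = 9.69×10^7 / 14.7 = 6.59×10^6 s.
In days: 6.59×10^6 s / (86400 s/day) = 76.3 days.

76 days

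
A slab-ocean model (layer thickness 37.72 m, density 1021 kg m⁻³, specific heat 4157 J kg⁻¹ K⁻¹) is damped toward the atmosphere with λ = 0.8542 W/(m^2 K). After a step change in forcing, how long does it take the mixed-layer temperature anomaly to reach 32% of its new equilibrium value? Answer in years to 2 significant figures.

Areal heat capacity C = ρ c_p D = 1021 × 4157 × 37.72 = 1.60×10^8 J m⁻² K⁻¹.
τ = C / λ = 1.60×10^8 / 0.8542 = 1.87×10^8 s.
Fraction reached: 1 − e^(−t/τ) = 0.32 ⇒ t = −τ ln(1 − 0.32) = τ × 0.386.
t = 7.23×10^7 s = 2.29 years.

2.3 years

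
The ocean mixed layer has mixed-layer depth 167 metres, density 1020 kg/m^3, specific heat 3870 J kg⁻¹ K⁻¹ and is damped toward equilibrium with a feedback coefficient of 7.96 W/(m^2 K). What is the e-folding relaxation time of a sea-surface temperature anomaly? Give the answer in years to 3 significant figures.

Areal heat capacity C = ρ c_p D = 1020 × 3870 × 167 = 6.59×10^8 J/(m^2 K).
Relaxation time τ = C / λ = 6.59×10^8 / 7.96 = 8.28×10^7 s.
In years: 8.28×10^7 s / (3.156×10^7 s/year) = 2.62 years.

2.62 years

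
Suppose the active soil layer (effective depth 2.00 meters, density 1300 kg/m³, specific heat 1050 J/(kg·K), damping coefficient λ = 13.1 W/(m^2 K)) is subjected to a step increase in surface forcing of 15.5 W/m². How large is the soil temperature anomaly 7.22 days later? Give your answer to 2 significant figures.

Areal heat capacity C = ρ c_p D = 1300 × 1050 × 2.00 = 2.73×10^6 J m⁻² K⁻¹.
τ = C / λ = 2.73×10^6 / 13.1 = 2.08×10^5 s.
Equilibrium anomaly ΔT_eq = F / λ = 15.5 / 13.1 = 1.18 K.
t = 7.22 days = 6.24×10^5 s, so t/τ = 2.99.
ΔT(t) = ΔT_eq (1 − e^(−t/τ)) = 1.18 × (1 − e^−2.99) = 1.12 K.

1.1 K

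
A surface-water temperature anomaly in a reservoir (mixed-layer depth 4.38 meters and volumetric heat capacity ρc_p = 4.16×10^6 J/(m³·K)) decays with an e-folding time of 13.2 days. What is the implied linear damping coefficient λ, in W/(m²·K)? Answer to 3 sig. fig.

16.0

Areal heat capacity C = ρc_p × D = 4.16×10^6 × 4.38 = 1.82×10^7 J/(m^2 K).
τ = 13.2 days = 1.14×10^6 s.
λ = C / τ = 1.82×10^7 / 1.14×10^6 = 16.0 W/(m²·K).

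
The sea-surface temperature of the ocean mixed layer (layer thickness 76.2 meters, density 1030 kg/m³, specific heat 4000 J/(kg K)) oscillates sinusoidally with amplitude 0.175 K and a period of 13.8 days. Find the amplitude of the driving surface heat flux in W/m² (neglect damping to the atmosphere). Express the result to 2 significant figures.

290

Areal heat capacity C = ρ c_p D = 1030 × 4000 × 76.2 = 3.14×10^8 J/(m²·K).
ω = 2π / 1.19×10^6 s = 5.27×10^-6 s⁻¹.
Cω = 3.14×10^8 × 5.27×10^-6 = 1650 W/(m²·K).
F₀ = A × Cω = 0.175 × 1650 = 290 W/m².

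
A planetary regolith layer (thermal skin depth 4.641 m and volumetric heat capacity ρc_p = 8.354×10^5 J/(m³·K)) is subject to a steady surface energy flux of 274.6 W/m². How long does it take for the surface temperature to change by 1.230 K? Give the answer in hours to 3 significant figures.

4.82 hours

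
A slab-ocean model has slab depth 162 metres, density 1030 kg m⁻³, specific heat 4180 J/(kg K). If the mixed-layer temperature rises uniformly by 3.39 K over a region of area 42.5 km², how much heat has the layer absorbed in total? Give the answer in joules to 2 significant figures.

1.0×10^17 J

Areal heat capacity C = ρ c_p D = 1030 × 4180 × 162 = 6.97×10^8 J m⁻² K⁻¹.
Heat per unit area: q = C ΔT = 6.97×10^8 × 3.39 = 2.36×10^9 J/m².
Total heat: Q = q × A = 2.36×10^9 × (42.5 × 10⁶ m²) = 1.00×10^17 J.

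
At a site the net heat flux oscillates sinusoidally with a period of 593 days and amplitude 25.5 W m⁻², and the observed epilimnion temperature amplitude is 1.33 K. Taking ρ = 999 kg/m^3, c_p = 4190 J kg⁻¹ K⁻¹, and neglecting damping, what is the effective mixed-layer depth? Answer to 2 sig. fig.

ω = 2π / 5.12×10^7 s = 1.23×10^-7 s⁻¹.
Required C = F₀ / (A ω) = 25.5 / (1.33 × 1.23×10^-7) = 1.56×10^8 J/(m²·K).
D = C / (ρ c_p) = 1.56×10^8 / (999 × 4190) = 37.4 m.

37 m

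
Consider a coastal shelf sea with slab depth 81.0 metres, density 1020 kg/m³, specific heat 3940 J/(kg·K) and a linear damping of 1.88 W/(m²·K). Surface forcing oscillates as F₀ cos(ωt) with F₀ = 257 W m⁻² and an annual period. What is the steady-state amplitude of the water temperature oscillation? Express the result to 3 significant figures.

3.96 K

Areal heat capacity C = ρ c_p D = 1020 × 3940 × 81.0 = 3.26×10^8 J/(m^2 K).
Angular frequency ω = 2π / T = 2π / 3.15×10^7 s = 1.99×10^-7 s⁻¹.
√((Cω)² + λ²) = √((64.9)² + 1.88²) = 64.9 W/(m²·K).
Amplitude A = F₀ / √((Cω)²+λ²) = 257 / 64.9 = 3.96 K.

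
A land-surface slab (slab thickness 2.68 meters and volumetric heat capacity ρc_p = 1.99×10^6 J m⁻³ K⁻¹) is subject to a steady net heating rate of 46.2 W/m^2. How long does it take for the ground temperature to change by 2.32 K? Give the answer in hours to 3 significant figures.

Areal heat capacity C = ρc_p × D = 1.99×10^6 × 2.68 = 5.33×10^6 J/(m²·K).
Time required: Δt = C ΔT / F = 5.33×10^6 × 2.32 / 46.2 = 2.68×10^5 s.
In hours: 2.68×10^5 s / (3600 s/hour) = 74.4 hours.

74.4 hours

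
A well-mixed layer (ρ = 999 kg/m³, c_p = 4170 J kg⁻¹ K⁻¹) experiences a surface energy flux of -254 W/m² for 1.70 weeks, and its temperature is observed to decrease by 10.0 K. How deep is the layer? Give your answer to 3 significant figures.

6.27 m

Heat input Q = F Δt = -254 × 1.03×10^6 s = -2.61×10^8 J/m².
Required areal heat capacity C = Q / ΔT = 2.61×10^7 J/(m²·K).
Depth D = C / (ρ c_p) = 2.61×10^7 / (999 × 4170) = 6.27 m.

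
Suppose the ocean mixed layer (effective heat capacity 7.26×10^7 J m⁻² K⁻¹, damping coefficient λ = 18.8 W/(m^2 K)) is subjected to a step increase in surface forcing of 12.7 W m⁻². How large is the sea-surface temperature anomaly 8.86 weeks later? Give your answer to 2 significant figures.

0.51 K

Areal heat capacity C = 7.26×10^7 J m⁻² K⁻¹ (given).
τ = C / λ = 7.26×10^7 / 18.8 = 3.86×10^6 s.
Equilibrium anomaly ΔT_eq = F / λ = 12.7 / 18.8 = 0.676 K.
t = 8.86 weeks = 5.36×10^6 s, so t/τ = 1.39.
ΔT(t) = ΔT_eq (1 − e^(−t/τ)) = 0.676 × (1 − e^−1.39) = 0.507 K.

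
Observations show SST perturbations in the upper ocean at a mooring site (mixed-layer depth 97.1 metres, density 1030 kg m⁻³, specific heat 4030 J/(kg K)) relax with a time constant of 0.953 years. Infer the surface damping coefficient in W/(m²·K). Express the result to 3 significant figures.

Areal heat capacity C = ρ c_p D = 1030 × 4030 × 97.1 = 4.03×10^8 J/(m^2 K).
τ = 0.953 years = 3.01×10^7 s.
λ = C / τ = 4.03×10^8 / 3.01×10^7 = 13.4 W/(m²·K).

13.4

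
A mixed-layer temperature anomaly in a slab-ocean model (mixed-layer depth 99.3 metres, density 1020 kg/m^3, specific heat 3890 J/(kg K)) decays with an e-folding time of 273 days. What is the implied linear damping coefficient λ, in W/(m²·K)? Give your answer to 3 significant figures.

16.7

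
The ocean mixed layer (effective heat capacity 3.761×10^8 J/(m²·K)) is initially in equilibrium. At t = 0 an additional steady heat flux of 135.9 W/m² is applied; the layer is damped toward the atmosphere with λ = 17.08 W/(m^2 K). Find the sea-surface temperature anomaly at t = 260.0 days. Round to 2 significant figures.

5.1 K

Areal heat capacity C = 3.761×10^8 J/(m²·K) (given).
τ = C / λ = 3.76×10^8 / 17.08 = 2.20×10^7 s.
Equilibrium anomaly ΔT_eq = F / λ = 135.9 / 17.08 = 7.96 K.
t = 260.0 days = 2.25×10^7 s, so t/τ = 1.02.
ΔT(t) = ΔT_eq (1 − e^(−t/τ)) = 7.96 × (1 − e^−1.02) = 5.09 K.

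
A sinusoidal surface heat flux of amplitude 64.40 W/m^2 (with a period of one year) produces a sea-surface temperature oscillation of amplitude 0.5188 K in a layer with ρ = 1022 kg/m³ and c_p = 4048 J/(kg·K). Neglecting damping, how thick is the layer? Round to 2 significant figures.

ω = 2π / 3.15×10^7 s = 1.99×10^-7 s⁻¹.
Required C = F₀ / (A ω) = 64.40 / (0.5188 × 1.99×10^-7) = 6.23×10^8 J/(m²·K).
D = C / (ρ c_p) = 6.23×10^8 / (1022 × 4048) = 151 m.

150 m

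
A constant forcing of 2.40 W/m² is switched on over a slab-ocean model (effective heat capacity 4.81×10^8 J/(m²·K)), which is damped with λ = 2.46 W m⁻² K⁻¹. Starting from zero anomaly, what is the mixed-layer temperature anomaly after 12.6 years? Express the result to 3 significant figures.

0.848 K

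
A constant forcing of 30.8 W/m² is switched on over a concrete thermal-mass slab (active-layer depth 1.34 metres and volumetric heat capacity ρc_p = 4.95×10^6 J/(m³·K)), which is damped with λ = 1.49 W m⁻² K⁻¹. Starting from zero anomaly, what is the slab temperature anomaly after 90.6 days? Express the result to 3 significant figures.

17.1 K

Areal heat capacity C = ρc_p × D = 4.95×10^6 × 1.34 = 6.63×10^6 J/(m²·K).
τ = C / λ = 6.63×10^6 / 1.49 = 4.45×10^6 s.
Equilibrium anomaly ΔT_eq = F / λ = 30.8 / 1.49 = 20.7 K.
t = 90.6 days = 7.83×10^6 s, so t/τ = 1.76.
ΔT(t) = ΔT_eq (1 − e^(−t/τ)) = 20.7 × (1 − e^−1.76) = 17.1 K.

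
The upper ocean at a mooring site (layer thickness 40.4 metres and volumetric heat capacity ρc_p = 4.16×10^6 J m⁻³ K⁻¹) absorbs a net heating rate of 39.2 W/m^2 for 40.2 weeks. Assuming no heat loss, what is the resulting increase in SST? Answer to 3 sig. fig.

Areal heat capacity C = ρc_p × D = 4.16×10^6 × 40.4 = 1.68×10^8 J/(m^2 K).
Net heat input Q = F Δt = 39.2 × (40.2 weeks × 6.048×10^5 s/week) = 9.53×10^8 J/m².
ΔT = Q / C = 9.53×10^8 / 1.68×10^8 = 5.67 K.

5.67 K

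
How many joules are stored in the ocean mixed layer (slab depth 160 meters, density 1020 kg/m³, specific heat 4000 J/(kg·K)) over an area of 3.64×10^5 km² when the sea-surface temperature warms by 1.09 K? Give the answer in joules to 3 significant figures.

2.59×10^20 J

Areal heat capacity C = ρ c_p D = 1020 × 4000 × 160 = 6.53×10^8 J m⁻² K⁻¹.
Heat per unit area: q = C ΔT = 6.53×10^8 × 1.09 = 7.12×10^8 J/m².
Total heat: Q = q × A = 7.12×10^8 × (3.64×10^5 × 10⁶ m²) = 2.59×10^20 J.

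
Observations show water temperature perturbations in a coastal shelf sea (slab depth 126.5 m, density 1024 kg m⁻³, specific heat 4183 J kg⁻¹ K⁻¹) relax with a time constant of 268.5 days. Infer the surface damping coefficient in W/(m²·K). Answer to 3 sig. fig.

Areal heat capacity C = ρ c_p D = 1024 × 4183 × 126.5 = 5.42×10^8 J/(m²·K).
τ = 268.5 days = 2.32×10^7 s.
λ = C / τ = 5.42×10^8 / 2.32×10^7 = 23.4 W/(m²·K).

23.4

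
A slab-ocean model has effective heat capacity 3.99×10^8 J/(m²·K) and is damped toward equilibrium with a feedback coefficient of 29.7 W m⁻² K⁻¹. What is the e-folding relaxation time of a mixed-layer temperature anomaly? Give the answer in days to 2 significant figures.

160 days

Areal heat capacity C = 3.99×10^8 J/(m²·K) (given).
Relaxation time τ = C / λ = 3.99×10^8 / 29.7 = 1.34×10^7 s.
In days: 1.34×10^7 s / (86400 s/day) = 155 days.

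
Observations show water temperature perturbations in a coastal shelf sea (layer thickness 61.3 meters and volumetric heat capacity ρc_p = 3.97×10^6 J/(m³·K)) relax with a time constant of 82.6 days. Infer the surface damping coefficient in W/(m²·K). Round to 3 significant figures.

34.1

Areal heat capacity C = ρc_p × D = 3.97×10^6 × 61.3 = 2.43×10^8 J m⁻² K⁻¹.
τ = 82.6 days = 7.14×10^6 s.
λ = C / τ = 2.43×10^8 / 7.14×10^6 = 34.1 W/(m²·K).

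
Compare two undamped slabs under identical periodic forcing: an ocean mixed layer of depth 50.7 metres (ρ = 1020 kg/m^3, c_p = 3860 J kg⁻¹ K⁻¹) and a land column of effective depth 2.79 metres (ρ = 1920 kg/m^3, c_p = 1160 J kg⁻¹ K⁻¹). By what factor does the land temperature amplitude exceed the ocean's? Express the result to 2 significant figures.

C_ocean = 1020 × 3860 × 50.7 = 2.00×10^8 J/(m²·K).
C_land = 1920 × 1160 × 2.79 = 6.21×10^6 J/(m²·K).
Undamped amplitude ∝ 1/C, so A_land/A_ocean = C_ocean/C_land = 32.1.

32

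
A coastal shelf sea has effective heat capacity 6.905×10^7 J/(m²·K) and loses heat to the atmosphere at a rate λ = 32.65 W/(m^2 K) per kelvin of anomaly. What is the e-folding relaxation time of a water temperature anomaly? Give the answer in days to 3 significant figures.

24.5 days

Areal heat capacity C = 6.905×10^7 J/(m²·K) (given).
Relaxation time τ = C / λ = 6.90×10^7 / 32.65 = 2.11×10^6 s.
In days: 2.11×10^6 s / (86400 s/day) = 24.5 days.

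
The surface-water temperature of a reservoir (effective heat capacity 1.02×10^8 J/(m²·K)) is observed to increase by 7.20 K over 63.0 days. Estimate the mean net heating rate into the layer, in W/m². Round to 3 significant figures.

135

Areal heat capacity C = 1.02×10^8 J/(m²·K) (given).
Required heat per unit area: Q = C ΔT = 1.02×10^8 × 7.20 = 7.34×10^8 J/m².
Flux F = Q / Δt = 7.34×10^8 / 5.44×10^6 s = 135 W/m².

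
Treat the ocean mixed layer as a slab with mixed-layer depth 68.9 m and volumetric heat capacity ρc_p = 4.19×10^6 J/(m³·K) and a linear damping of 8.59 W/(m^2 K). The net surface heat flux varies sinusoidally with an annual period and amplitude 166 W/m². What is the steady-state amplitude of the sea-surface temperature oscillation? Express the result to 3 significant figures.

Areal heat capacity C = ρc_p × D = 4.19×10^6 × 68.9 = 2.89×10^8 J m⁻² K⁻¹.
Angular frequency ω = 2π / T = 2π / 3.15×10^7 s = 1.99×10^-7 s⁻¹.
√((Cω)² + λ²) = √((57.5)² + 8.59²) = 58.2 W/(m²·K).
Amplitude A = F₀ / √((Cω)²+λ²) = 166 / 58.2 = 2.85 K.

2.85 K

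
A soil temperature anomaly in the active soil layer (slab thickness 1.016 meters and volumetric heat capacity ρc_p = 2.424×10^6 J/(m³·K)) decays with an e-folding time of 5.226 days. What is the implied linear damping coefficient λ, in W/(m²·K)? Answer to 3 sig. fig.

Areal heat capacity C = ρc_p × D = 2.424×10^6 × 1.016 = 2.46×10^6 J m⁻² K⁻¹.
τ = 5.226 days = 4.52×10^5 s.
λ = C / τ = 2.46×10^6 / 4.52×10^5 = 5.45 W/(m²·K).

5.45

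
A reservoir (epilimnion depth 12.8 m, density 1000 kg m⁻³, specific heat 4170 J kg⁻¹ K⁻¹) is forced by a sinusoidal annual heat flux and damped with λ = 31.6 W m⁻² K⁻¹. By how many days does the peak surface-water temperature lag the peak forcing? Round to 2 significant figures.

Areal heat capacity C = ρ c_p D = 1000 × 4170 × 12.8 = 5.34×10^7 J/(m^2 K).
ω = 2π / 3.15×10^7 s = 1.99×10^-7 s⁻¹.
Phase lag φ = arctan(Cω/λ) = arctan(10.6/31.6) = 0.325 rad.
Time lag = φ / ω = 0.325 / 1.99×10^-7 = 1.63×10^6 s = 18.9 days.

19 days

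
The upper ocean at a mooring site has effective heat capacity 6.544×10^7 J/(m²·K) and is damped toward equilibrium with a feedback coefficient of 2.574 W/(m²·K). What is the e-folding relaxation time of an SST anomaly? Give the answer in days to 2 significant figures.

Areal heat capacity C = 6.544×10^7 J/(m²·K) (given).
Relaxation time τ = C / λ = 6.54×10^7 / 2.574 = 2.54×10^7 s.
In days: 2.54×10^7 s / (86400 s/day) = 294 days.

290 days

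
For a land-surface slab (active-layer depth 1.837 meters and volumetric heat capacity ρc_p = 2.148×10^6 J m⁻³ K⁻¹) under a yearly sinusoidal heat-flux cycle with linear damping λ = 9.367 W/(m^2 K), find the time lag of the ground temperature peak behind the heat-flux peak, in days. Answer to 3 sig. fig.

4.86 days

Areal heat capacity C = ρc_p × D = 2.148×10^6 × 1.837 = 3.95×10^6 J/(m^2 K).
ω = 2π / 3.15×10^7 s = 1.99×10^-7 s⁻¹.
Phase lag φ = arctan(Cω/λ) = arctan(0.786/9.367) = 0.0837 rad.
Time lag = φ / ω = 0.0837 / 1.99×10^-7 = 4.20×10^5 s = 4.86 days.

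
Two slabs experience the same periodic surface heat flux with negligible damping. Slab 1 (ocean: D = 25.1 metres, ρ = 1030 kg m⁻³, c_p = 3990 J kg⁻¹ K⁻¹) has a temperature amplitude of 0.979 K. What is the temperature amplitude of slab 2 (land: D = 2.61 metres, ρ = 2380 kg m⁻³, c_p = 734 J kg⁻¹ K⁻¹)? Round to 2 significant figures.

22 K

C_ocean = 1.03×10^8 J/(m²·K); C_land = 4.56×10^6 J/(m²·K).
A ∝ 1/C ⇒ A_land = A_ocean × C_ocean/C_land = 0.979 × 22.6 = 22.1 K.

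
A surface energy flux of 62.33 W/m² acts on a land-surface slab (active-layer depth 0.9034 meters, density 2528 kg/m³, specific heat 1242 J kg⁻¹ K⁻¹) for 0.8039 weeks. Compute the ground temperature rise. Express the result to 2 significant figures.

11 K

Areal heat capacity C = ρ c_p D = 2528 × 1242 × 0.9034 = 2.84×10^6 J/(m²·K).
Net heat input Q = F Δt = 62.33 × (0.8039 weeks × 6.048×10^5 s/week) = 3.03×10^7 J/m².
ΔT = Q / C = 3.03×10^7 / 2.84×10^6 = 10.7 K.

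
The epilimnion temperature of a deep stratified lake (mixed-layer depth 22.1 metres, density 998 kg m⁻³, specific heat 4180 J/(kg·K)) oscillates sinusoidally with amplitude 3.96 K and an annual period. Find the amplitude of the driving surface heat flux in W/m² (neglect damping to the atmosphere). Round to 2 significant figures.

Areal heat capacity C = ρ c_p D = 998 × 4180 × 22.1 = 9.22×10^7 J m⁻² K⁻¹.
ω = 2π / 3.15×10^7 s = 1.99×10^-7 s⁻¹.
Cω = 9.22×10^7 × 1.99×10^-7 = 18.4 W/(m²·K).
F₀ = A × Cω = 3.96 × 18.4 = 72.7 W/m².

73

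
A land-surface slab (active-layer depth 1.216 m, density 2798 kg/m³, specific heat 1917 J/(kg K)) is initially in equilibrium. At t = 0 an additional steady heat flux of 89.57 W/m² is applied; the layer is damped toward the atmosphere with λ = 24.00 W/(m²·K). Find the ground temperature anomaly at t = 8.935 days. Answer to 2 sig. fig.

Areal heat capacity C = ρ c_p D = 2798 × 1917 × 1.216 = 6.52×10^6 J/(m²·K).
τ = C / λ = 6.52×10^6 / 24.00 = 2.72×10^5 s.
Equilibrium anomaly ΔT_eq = F / λ = 89.57 / 24.00 = 3.73 K.
t = 8.935 days = 7.72×10^5 s, so t/τ = 2.84.
ΔT(t) = ΔT_eq (1 − e^(−t/τ)) = 3.73 × (1 − e^−2.84) = 3.51 K.

3.5 K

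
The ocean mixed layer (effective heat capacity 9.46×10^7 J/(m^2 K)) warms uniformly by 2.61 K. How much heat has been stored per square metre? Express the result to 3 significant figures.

Areal heat capacity C = 9.46×10^7 J/(m^2 K) (given).
ΔQ = C ΔT = 9.46×10^7 × 2.61 = 2.47×10^8 J/m².

2.47×10^8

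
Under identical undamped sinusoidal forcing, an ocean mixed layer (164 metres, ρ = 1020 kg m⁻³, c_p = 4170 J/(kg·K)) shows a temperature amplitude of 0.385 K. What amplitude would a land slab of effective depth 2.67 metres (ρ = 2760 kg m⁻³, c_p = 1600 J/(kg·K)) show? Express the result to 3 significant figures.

22.8 K

C_ocean = 6.98×10^8 J/(m²·K); C_land = 1.18×10^7 J/(m²·K).
A ∝ 1/C ⇒ A_land = A_ocean × C_ocean/C_land = 0.385 × 59.2 = 22.8 K.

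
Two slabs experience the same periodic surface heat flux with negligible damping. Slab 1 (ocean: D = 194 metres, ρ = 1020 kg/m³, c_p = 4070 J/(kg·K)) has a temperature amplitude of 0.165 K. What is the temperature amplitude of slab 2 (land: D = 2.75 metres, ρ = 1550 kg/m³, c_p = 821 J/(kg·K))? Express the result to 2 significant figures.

38 K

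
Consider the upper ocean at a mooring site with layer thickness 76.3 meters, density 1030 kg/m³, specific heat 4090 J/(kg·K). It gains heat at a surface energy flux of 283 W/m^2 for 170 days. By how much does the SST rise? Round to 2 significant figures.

Areal heat capacity C = ρ c_p D = 1030 × 4090 × 76.3 = 3.21×10^8 J/(m^2 K).
Net heat input Q = F Δt = 283 × (170 days × 86400 s/day) = 4.16×10^9 J/m².
ΔT = Q / C = 4.16×10^9 / 3.21×10^8 = 12.9 K.

13 K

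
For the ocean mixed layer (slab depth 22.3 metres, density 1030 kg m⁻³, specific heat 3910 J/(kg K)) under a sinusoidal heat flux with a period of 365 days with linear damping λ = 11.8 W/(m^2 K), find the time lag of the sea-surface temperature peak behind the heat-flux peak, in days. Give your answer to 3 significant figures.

57.4 days

Areal heat capacity C = ρ c_p D = 1030 × 3910 × 22.3 = 8.98×10^7 J m⁻² K⁻¹.
ω = 2π / 3.15×10^7 s = 1.99×10^-7 s⁻¹.
Phase lag φ = arctan(Cω/λ) = arctan(17.9/11.8) = 0.988 rad.
Time lag = φ / ω = 0.988 / 1.99×10^-7 = 4.96×10^6 s = 57.4 days.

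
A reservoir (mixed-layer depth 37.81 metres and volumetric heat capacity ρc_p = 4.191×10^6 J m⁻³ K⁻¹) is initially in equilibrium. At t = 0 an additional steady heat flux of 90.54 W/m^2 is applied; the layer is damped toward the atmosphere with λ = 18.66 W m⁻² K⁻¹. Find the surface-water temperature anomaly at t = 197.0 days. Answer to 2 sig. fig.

4.2 K

Areal heat capacity C = ρc_p × D = 4.191×10^6 × 37.81 = 1.58×10^8 J m⁻² K⁻¹.
τ = C / λ = 1.58×10^8 / 18.66 = 8.49×10^6 s.
Equilibrium anomaly ΔT_eq = F / λ = 90.54 / 18.66 = 4.85 K.
t = 197.0 days = 1.70×10^7 s, so t/τ = 2.00.
ΔT(t) = ΔT_eq (1 − e^(−t/τ)) = 4.85 × (1 − e^−2.00) = 4.20 K.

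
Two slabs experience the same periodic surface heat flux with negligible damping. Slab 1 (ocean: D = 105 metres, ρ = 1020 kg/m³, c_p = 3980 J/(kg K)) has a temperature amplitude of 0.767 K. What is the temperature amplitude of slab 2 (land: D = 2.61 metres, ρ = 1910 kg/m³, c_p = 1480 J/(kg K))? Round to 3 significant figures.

44.3 K

C_ocean = 4.26×10^8 J/(m²·K); C_land = 7.38×10^6 J/(m²·K).
A ∝ 1/C ⇒ A_land = A_ocean × C_ocean/C_land = 0.767 × 57.8 = 44.3 K.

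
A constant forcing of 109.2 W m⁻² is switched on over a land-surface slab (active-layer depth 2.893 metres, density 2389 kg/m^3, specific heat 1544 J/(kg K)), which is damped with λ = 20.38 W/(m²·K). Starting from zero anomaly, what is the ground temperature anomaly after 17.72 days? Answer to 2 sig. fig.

5.1 K

Areal heat capacity C = ρ c_p D = 2389 × 1544 × 2.893 = 1.07×10^7 J/(m^2 K).
τ = C / λ = 1.07×10^7 / 20.38 = 5.24×10^5 s.
Equilibrium anomaly ΔT_eq = F / λ = 109.2 / 20.38 = 5.36 K.
t = 17.72 days = 1.53×10^6 s, so t/τ = 2.92.
ΔT(t) = ΔT_eq (1 − e^(−t/τ)) = 5.36 × (1 − e^−2.92) = 5.07 K.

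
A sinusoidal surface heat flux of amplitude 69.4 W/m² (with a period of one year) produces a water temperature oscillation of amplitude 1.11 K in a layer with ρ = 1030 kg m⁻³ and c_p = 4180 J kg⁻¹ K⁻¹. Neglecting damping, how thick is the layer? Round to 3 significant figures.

ω = 2π / 3.15×10^7 s = 1.99×10^-7 s⁻¹.
Required C = F₀ / (A ω) = 69.4 / (1.11 × 1.99×10^-7) = 3.14×10^8 J/(m²·K).
D = C / (ρ c_p) = 3.14×10^8 / (1030 × 4180) = 72.9 m.

72.9 m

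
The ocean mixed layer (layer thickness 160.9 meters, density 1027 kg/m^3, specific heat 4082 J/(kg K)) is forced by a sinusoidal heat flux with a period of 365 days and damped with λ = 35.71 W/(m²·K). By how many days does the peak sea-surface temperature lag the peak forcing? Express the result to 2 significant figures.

Areal heat capacity C = ρ c_p D = 1027 × 4082 × 160.9 = 6.75×10^8 J/(m²·K).
ω = 2π / 3.15×10^7 s = 1.99×10^-7 s⁻¹.
Phase lag φ = arctan(Cω/λ) = arctan(134/35.71) = 1.31 rad.
Time lag = φ / ω = 1.31 / 1.99×10^-7 = 6.58×10^6 s = 76.2 days.

76 days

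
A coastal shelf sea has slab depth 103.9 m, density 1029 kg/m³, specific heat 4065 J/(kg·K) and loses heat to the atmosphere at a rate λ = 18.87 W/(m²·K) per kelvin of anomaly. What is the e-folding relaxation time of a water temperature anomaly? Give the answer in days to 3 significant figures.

Areal heat capacity C = ρ c_p D = 1029 × 4065 × 103.9 = 4.35×10^8 J/(m^2 K).
Relaxation time τ = C / λ = 4.35×10^8 / 18.87 = 2.30×10^7 s.
In days: 2.30×10^7 s / (86400 s/day) = 267 days.

267 days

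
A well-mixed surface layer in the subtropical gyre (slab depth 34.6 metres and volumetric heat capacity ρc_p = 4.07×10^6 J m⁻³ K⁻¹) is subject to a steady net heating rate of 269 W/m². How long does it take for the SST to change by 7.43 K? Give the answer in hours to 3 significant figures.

Areal heat capacity C = ρc_p × D = 4.07×10^6 × 34.6 = 1.41×10^8 J/(m²·K).
Time required: Δt = C ΔT / F = 1.41×10^8 × 7.43 / 269 = 3.89×10^6 s.
In hours: 3.89×10^6 s / (3600 s/hour) = 1080 hours.

1080 hours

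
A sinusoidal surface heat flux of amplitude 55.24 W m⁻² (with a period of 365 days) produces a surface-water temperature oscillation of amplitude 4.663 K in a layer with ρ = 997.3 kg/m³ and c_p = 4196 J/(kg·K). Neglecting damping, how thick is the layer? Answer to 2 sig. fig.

ω = 2π / 3.15×10^7 s = 1.99×10^-7 s⁻¹.
Required C = F₀ / (A ω) = 55.24 / (4.663 × 1.99×10^-7) = 5.95×10^7 J/(m²·K).
D = C / (ρ c_p) = 5.95×10^7 / (997.3 × 4196) = 14.2 m.

14 m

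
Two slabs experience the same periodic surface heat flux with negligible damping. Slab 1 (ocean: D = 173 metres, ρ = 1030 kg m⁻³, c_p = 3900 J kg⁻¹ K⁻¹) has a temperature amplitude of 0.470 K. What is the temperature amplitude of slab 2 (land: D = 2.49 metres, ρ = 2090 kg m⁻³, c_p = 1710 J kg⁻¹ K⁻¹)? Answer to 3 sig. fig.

C_ocean = 6.95×10^8 J/(m²·K); C_land = 8.90×10^6 J/(m²·K).
A ∝ 1/C ⇒ A_land = A_ocean × C_ocean/C_land = 0.470 × 78.1 = 36.7 K.

36.7 K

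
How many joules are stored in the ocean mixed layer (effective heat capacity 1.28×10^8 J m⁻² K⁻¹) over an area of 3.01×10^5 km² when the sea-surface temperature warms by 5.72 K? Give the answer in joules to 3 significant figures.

Areal heat capacity C = 1.28×10^8 J m⁻² K⁻¹ (given).
Heat per unit area: q = C ΔT = 1.28×10^8 × 5.72 = 7.32×10^8 J/m².
Total heat: Q = q × A = 7.32×10^8 × (3.01×10^5 × 10⁶ m²) = 2.20×10^20 J.

2.20×10^20 J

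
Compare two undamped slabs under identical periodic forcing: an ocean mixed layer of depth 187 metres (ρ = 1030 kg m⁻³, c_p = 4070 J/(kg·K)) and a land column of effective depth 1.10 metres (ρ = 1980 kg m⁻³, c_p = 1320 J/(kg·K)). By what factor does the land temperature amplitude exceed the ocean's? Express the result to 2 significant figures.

270

C_ocean = 1030 × 4070 × 187 = 7.84×10^8 J/(m²·K).
C_land = 1980 × 1320 × 1.10 = 2.87×10^6 J/(m²·K).
Undamped amplitude ∝ 1/C, so A_land/A_ocean = C_ocean/C_land = 273.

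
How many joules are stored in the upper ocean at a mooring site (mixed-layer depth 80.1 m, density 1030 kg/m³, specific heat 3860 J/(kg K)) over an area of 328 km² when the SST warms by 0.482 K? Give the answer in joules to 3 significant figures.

5.03×10^16 J

Areal heat capacity C = ρ c_p D = 1030 × 3860 × 80.1 = 3.18×10^8 J m⁻² K⁻¹.
Heat per unit area: q = C ΔT = 3.18×10^8 × 0.482 = 1.53×10^8 J/m².
Total heat: Q = q × A = 1.53×10^8 × (328 × 10⁶ m²) = 5.03×10^16 J.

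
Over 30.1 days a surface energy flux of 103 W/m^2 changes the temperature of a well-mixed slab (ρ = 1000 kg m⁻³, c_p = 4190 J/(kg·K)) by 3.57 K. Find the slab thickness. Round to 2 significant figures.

Heat input Q = F Δt = 103 × 2.60×10^6 s = 2.68×10^8 J/m².
Required areal heat capacity C = Q / ΔT = 7.50×10^7 J/(m²·K).
Depth D = C / (ρ c_p) = 7.50×10^7 / (1000 × 4190) = 17.9 m.

18 m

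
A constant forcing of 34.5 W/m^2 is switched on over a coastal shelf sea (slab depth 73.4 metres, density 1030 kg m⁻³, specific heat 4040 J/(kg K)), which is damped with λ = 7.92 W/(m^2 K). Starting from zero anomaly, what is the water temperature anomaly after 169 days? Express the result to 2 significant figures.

Areal heat capacity C = ρ c_p D = 1030 × 4040 × 73.4 = 3.05×10^8 J/(m^2 K).
τ = C / λ = 3.05×10^8 / 7.92 = 3.86×10^7 s.
Equilibrium anomaly ΔT_eq = F / λ = 34.5 / 7.92 = 4.36 K.
t = 169 days = 1.46×10^7 s, so t/τ = 0.379.
ΔT(t) = ΔT_eq (1 − e^(−t/τ)) = 4.36 × (1 − e^−0.379) = 1.37 K.

1.4 K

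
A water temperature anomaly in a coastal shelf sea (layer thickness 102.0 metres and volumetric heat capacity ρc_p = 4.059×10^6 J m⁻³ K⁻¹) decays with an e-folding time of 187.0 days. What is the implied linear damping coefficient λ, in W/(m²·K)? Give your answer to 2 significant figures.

26

Areal heat capacity C = ρc_p × D = 4.059×10^6 × 102.0 = 4.14×10^8 J m⁻² K⁻¹.
τ = 187.0 days = 1.62×10^7 s.
λ = C / τ = 4.14×10^8 / 1.62×10^7 = 25.6 W/(m²·K).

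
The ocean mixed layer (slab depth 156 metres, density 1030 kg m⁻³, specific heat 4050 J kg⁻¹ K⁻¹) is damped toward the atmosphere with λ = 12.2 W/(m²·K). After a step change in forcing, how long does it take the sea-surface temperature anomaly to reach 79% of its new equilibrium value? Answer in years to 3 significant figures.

2.64 years

Areal heat capacity C = ρ c_p D = 1030 × 4050 × 156 = 6.51×10^8 J m⁻² K⁻¹.
τ = C / λ = 6.51×10^8 / 12.2 = 5.33×10^7 s.
Fraction reached: 1 − e^(−t/τ) = 0.79 ⇒ t = −τ ln(1 − 0.79) = τ × 1.56.
t = 8.32×10^7 s = 2.64 years.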